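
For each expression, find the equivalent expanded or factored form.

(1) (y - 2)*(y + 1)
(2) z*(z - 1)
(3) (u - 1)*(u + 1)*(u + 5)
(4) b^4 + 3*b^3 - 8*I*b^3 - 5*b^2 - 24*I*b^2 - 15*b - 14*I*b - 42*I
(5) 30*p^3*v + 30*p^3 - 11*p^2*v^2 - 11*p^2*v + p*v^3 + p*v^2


(1) = y^2 - y - 2
(2) = z^2 - z
(3) = u^3 + 5*u^2 - u - 5
(4) = (b + 3)*(b - 7*I)*(b - 2*I)*(b + I)
(5) = (-6*p + v)*(-5*p + v)*(p*v + p)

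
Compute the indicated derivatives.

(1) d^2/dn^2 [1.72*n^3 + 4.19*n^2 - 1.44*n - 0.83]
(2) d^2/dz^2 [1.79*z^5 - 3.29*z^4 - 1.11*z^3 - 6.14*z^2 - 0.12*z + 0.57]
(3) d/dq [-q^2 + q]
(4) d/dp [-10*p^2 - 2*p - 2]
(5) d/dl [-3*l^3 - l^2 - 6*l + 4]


(1) = 10.32*n + 8.38
(2) = 35.8*z^3 - 39.48*z^2 - 6.66*z - 12.28
(3) = 1 - 2*q
(4) = -20*p - 2
(5) = -9*l^2 - 2*l - 6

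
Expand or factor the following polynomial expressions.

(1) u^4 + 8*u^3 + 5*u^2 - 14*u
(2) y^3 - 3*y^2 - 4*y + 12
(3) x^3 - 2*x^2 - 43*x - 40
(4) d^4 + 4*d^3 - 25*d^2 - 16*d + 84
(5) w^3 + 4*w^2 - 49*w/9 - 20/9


(1) = u*(u - 1)*(u + 2)*(u + 7)
(2) = (y - 3)*(y - 2)*(y + 2)
(3) = (x - 8)*(x + 1)*(x + 5)
(4) = (d - 3)*(d - 2)*(d + 2)*(d + 7)
(5) = (w - 4/3)*(w + 1/3)*(w + 5)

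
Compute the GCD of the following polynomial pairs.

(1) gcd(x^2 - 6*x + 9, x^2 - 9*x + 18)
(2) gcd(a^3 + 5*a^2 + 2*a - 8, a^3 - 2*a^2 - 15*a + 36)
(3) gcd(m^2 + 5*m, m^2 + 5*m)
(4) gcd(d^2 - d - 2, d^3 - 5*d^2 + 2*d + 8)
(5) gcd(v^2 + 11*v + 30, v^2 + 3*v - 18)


(1) = x - 3
(2) = gcd((a - 1)*(a + 2)*(a + 4), (a - 3)^2*(a + 4)) = a + 4
(3) = m^2 + 5*m
(4) = gcd((d - 2)*(d + 1), (d - 4)*(d - 2)*(d + 1)) = d^2 - d - 2
(5) = v + 6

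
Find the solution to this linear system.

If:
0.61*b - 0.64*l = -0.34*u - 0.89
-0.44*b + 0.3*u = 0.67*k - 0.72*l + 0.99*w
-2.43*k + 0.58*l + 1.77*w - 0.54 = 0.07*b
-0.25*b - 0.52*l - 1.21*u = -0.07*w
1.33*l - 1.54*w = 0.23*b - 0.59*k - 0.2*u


Then:
b = -1.21
k = 0.32
l = 0.31
u = 0.15
w = 0.60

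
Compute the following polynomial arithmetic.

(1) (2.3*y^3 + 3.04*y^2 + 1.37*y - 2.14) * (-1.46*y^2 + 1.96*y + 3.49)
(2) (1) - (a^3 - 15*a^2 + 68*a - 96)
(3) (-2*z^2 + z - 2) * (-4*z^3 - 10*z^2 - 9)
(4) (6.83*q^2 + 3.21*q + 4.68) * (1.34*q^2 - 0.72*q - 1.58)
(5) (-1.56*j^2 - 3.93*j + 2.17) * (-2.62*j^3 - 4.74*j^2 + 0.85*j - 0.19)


(1) = -3.358*y^5 + 0.0696*y^4 + 11.9852*y^3 + 16.4192*y^2 + 0.5869*y - 7.4686
(2) = -a^3 + 15*a^2 - 68*a + 97
(3) = 8*z^5 + 16*z^4 - 2*z^3 + 38*z^2 - 9*z + 18
(4) = 9.1522*q^4 - 0.6162*q^3 - 6.8314*q^2 - 8.4414*q - 7.3944
(5) = 4.0872*j^5 + 17.691*j^4 + 11.6168*j^3 - 13.3299*j^2 + 2.5912*j - 0.4123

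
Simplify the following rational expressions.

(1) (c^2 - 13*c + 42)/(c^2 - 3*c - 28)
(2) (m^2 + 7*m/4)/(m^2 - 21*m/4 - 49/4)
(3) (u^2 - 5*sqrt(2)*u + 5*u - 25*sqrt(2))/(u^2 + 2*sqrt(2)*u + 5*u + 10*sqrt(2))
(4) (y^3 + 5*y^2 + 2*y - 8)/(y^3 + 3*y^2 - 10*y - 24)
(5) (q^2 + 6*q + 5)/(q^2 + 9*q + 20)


(1) = (c - 6)/(c + 4)
(2) = m/(m - 7)
(3) = (u - 5*sqrt(2))/(u + 2*sqrt(2))
(4) = (y - 1)/(y - 3)
(5) = (q + 1)/(q + 4)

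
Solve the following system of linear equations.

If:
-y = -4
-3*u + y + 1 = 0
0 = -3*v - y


Then:
u = 5/3
v = -4/3
y = 4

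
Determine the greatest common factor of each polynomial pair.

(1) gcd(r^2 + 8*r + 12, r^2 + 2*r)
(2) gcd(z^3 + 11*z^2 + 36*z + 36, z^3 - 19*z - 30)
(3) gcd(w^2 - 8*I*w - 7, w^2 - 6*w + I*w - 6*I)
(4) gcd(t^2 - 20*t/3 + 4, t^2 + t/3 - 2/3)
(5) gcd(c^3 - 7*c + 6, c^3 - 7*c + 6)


(1) = gcd((r + 2)*(r + 6), r*(r + 2)) = r + 2
(2) = gcd((z + 2)*(z + 3)*(z + 6), (z - 5)*(z + 2)*(z + 3)) = z^2 + 5*z + 6
(3) = 1
(4) = gcd((t - 6)*(t - 2/3), (t - 2/3)*(t + 1)) = t - 2/3
(5) = gcd((c - 2)*(c - 1)*(c + 3), (c - 2)*(c - 1)*(c + 3)) = c^3 - 7*c + 6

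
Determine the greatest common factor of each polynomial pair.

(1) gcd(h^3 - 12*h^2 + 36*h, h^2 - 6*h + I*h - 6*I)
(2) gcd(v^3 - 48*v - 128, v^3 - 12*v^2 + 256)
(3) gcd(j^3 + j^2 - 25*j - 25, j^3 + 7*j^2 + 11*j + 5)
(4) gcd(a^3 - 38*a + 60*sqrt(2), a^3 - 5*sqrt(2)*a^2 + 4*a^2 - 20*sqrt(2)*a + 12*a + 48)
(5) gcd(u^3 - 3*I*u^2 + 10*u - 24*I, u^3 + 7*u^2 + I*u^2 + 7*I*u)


(1) = h - 6
(2) = gcd((v - 8)*(v + 4)^2, (v - 8)^2*(v + 4)) = v^2 - 4*v - 32
(3) = gcd((j - 5)*(j + 1)*(j + 5), (j + 1)^2*(j + 5)) = j^2 + 6*j + 5
(4) = a^2 - 5*sqrt(2)*a + 12
(5) = gcd((u - 4*I)*(u - 2*I)*(u + 3*I), u*(u + 7)*(u + I)) = 1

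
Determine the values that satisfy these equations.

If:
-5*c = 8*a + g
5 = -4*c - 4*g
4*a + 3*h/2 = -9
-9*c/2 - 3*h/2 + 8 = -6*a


Then:
a = -499/608
c = 297/152
g = -487/152
h = -869/228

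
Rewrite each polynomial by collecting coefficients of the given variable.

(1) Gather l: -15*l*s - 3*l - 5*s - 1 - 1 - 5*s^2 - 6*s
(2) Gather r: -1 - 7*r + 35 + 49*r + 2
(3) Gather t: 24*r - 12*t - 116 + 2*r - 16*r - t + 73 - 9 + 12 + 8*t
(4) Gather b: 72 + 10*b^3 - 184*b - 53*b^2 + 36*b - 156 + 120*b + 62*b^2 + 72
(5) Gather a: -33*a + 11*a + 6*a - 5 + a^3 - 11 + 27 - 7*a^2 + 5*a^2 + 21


(1) = l*(-15*s - 3) - 5*s^2 - 11*s - 2
(2) = 42*r + 36
(3) = 10*r - 5*t - 40
(4) = 10*b^3 + 9*b^2 - 28*b - 12
(5) = a^3 - 2*a^2 - 16*a + 32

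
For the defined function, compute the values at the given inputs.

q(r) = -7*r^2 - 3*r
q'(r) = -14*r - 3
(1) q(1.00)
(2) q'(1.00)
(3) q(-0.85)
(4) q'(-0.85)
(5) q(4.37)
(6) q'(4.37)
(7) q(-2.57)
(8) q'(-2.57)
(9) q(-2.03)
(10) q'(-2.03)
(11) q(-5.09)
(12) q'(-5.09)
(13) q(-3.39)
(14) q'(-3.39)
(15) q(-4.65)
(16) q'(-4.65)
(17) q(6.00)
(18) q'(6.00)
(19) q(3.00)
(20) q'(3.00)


(1) = -10.00
(2) = -17.00
(3) = -2.51
(4) = 8.90
(5) = -146.79
(6) = -64.18
(7) = -38.52
(8) = 32.98
(9) = -22.76
(10) = 25.42
(11) = -166.09
(12) = 68.26
(13) = -70.27
(14) = 44.46
(15) = -137.41
(16) = 62.10
(17) = -270.00
(18) = -87.00
(19) = -72.00
(20) = -45.00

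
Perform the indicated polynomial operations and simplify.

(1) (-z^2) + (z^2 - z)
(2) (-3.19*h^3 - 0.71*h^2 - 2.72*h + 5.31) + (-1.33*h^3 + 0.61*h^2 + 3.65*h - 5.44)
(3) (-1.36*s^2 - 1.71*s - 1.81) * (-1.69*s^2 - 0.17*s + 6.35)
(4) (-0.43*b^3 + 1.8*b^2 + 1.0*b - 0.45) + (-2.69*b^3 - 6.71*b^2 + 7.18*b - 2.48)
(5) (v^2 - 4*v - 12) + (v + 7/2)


(1) = -z
(2) = -4.52*h^3 - 0.1*h^2 + 0.93*h - 0.13
(3) = 2.2984*s^4 + 3.1211*s^3 - 5.2864*s^2 - 10.5508*s - 11.4935
(4) = -3.12*b^3 - 4.91*b^2 + 8.18*b - 2.93
(5) = v^2 - 3*v - 17/2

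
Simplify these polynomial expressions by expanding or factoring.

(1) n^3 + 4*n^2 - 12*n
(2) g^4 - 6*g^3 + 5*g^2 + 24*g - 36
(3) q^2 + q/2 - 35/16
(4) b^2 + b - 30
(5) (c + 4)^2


(1) = n*(n - 2)*(n + 6)
(2) = (g - 3)^2*(g - 2)*(g + 2)
(3) = (q - 5/4)*(q + 7/4)
(4) = (b - 5)*(b + 6)
(5) = c^2 + 8*c + 16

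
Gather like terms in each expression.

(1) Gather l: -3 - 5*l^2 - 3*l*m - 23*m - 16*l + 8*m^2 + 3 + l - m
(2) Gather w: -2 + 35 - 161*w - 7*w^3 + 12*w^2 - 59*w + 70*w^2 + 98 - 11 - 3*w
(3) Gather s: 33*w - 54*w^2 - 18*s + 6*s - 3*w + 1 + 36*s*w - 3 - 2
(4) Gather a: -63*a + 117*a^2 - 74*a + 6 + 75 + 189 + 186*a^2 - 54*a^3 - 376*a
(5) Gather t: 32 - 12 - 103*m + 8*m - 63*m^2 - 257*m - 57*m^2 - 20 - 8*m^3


(1) = -5*l^2 + l*(-3*m - 15) + 8*m^2 - 24*m
(2) = -7*w^3 + 82*w^2 - 223*w + 120
(3) = s*(36*w - 12) - 54*w^2 + 30*w - 4
(4) = -54*a^3 + 303*a^2 - 513*a + 270
(5) = -8*m^3 - 120*m^2 - 352*m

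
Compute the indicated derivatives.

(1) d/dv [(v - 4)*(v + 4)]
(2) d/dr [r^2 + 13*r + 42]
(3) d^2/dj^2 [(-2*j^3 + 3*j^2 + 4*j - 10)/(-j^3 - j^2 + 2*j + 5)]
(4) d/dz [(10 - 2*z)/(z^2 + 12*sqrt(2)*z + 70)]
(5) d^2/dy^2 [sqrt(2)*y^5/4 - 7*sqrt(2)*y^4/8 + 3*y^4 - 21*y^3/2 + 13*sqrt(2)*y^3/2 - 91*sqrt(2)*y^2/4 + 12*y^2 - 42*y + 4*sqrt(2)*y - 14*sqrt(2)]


(1) = 2*v
(2) = 2*r + 13
(3) = 10*(-j^6 + 18*j^4 - 5*j^3 - 27*j^2 + 36*j + 11)/(j^9 + 3*j^8 - 3*j^7 - 26*j^6 - 24*j^5 + 57*j^4 + 127*j^3 + 15*j^2 - 150*j - 125)
(4) = 2*(-z^2 - 12*sqrt(2)*z + 2*(z - 5)*(z + 6*sqrt(2)) - 70)/(z^2 + 12*sqrt(2)*z + 70)^2
(5) = 5*sqrt(2)*y^3 - 21*sqrt(2)*y^2/2 + 36*y^2 - 63*y + 39*sqrt(2)*y - 91*sqrt(2)/2 + 24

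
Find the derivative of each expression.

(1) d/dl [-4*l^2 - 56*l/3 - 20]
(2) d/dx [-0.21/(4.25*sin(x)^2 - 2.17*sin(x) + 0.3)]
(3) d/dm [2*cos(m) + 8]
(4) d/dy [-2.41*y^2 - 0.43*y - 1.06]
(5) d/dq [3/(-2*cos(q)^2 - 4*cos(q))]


(1) = -8*l - 56/3
(2) = (1.785*sin(x) - 0.4557)*cos(x)/(4.25*sin(x)^2 - 2.17*sin(x) + 0.3)^2
(3) = -2*sin(m)
(4) = -4.82*y - 0.43
(5) = -(3*sin(q)/cos(q)^2 + 3*tan(q))/(cos(q) + 2)^2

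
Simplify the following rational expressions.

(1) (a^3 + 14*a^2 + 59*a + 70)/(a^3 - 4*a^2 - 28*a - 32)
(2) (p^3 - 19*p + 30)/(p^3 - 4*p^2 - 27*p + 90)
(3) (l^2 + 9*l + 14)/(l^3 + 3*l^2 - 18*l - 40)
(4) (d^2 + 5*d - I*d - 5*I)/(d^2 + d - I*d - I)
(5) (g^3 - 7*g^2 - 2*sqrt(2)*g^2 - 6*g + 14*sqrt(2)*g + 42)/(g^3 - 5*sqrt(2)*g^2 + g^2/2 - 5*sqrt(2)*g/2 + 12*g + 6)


(1) = (a^2 + 12*a + 35)/(a^2 - 6*a - 16)
(2) = (p - 2)/(p - 6)
(3) = (l + 7)/(l^2 + l - 20)
(4) = (d + 5)/(d + 1)
(5) = (2*g^2 + g*(-14 + 2*sqrt(2)) - 14*sqrt(2))/(2*g^2 + g*(1 - 4*sqrt(2)) - 2*sqrt(2))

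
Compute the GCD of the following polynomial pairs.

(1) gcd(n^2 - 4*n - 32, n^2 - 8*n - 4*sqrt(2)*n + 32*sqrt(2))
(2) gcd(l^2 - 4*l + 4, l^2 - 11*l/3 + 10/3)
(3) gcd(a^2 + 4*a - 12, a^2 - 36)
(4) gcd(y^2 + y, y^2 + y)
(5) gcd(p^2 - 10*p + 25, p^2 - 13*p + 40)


(1) = n - 8
(2) = gcd((l - 2)^2, (l - 2)*(l - 5/3)) = l - 2
(3) = gcd((a - 2)*(a + 6), (a - 6)*(a + 6)) = a + 6
(4) = gcd(y*(y + 1), y*(y + 1)) = y^2 + y
(5) = p - 5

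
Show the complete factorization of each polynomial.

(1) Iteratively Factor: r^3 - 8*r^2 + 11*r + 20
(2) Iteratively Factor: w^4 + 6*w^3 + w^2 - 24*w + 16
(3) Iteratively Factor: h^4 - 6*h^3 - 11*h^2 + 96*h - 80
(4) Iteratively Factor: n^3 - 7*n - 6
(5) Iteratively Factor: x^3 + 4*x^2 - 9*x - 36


(1) = (r - 4)*(r^2 - 4*r - 5) = (r - 4)*(r + 1)*(r - 5)
(2) = (w + 4)*(w^3 + 2*w^2 - 7*w + 4) = (w - 1)*(w + 4)*(w^2 + 3*w - 4) = (w - 1)*(w + 4)^2*(w - 1)
(3) = (h - 1)*(h^3 - 5*h^2 - 16*h + 80) = (h - 5)*(h - 1)*(h^2 - 16) = (h - 5)*(h - 4)*(h - 1)*(h + 4)
(4) = (n + 2)*(n^2 - 2*n - 3) = (n + 1)*(n + 2)*(n - 3)
(5) = (x + 4)*(x^2 - 9) = (x + 3)*(x + 4)*(x - 3)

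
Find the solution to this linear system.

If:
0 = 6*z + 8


Then:
z = -4/3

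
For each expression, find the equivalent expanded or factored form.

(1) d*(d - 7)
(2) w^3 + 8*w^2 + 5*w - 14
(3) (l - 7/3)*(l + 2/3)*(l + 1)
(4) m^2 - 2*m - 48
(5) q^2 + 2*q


(1) = d^2 - 7*d
(2) = (w - 1)*(w + 2)*(w + 7)
(3) = l^3 - 2*l^2/3 - 29*l/9 - 14/9
(4) = (m - 8)*(m + 6)
(5) = q*(q + 2)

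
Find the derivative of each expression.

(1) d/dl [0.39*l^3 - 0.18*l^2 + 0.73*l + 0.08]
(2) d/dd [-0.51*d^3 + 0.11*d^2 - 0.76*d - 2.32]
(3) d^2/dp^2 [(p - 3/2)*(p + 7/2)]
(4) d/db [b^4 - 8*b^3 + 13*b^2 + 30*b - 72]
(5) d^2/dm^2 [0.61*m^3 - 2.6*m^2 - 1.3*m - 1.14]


(1) = 1.17*l^2 - 0.36*l + 0.73
(2) = -1.53*d^2 + 0.22*d - 0.76
(3) = 2
(4) = 4*b^3 - 24*b^2 + 26*b + 30
(5) = 3.66*m - 5.2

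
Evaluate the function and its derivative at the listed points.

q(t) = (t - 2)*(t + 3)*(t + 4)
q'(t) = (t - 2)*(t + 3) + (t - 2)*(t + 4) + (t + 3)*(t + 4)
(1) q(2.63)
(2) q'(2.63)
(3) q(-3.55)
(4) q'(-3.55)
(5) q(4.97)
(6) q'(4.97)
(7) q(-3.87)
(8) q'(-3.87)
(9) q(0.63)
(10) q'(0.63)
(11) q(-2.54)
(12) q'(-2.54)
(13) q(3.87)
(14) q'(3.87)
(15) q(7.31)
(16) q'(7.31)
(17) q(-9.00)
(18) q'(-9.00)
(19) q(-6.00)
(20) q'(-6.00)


(1) = 23.52
(2) = 45.05
(3) = 1.37
(4) = 0.31
(5) = 212.33
(6) = 121.80
(7) = 0.66
(8) = 4.23
(9) = -23.03
(10) = 5.49
(11) = -3.05
(12) = -8.05
(13) = 101.11
(14) = 81.63
(15) = 619.18
(16) = 231.41
(17) = -330.00
(18) = 151.00
(19) = -48.00
(20) = 46.00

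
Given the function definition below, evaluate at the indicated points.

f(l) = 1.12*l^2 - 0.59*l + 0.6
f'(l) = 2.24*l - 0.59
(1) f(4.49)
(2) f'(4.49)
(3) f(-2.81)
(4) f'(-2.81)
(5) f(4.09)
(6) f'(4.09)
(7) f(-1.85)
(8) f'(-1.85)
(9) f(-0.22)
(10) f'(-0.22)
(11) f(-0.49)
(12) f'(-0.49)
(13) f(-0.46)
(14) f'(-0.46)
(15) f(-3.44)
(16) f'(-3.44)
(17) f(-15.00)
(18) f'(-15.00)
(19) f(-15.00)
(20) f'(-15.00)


(1) = 20.53
(2) = 9.47
(3) = 11.10
(4) = -6.88
(5) = 16.92
(6) = 8.57
(7) = 5.52
(8) = -4.73
(9) = 0.78
(10) = -1.08
(11) = 1.16
(12) = -1.69
(13) = 1.11
(14) = -1.62
(15) = 15.88
(16) = -8.30
(17) = 261.45
(18) = -34.19
(19) = 261.45
(20) = -34.19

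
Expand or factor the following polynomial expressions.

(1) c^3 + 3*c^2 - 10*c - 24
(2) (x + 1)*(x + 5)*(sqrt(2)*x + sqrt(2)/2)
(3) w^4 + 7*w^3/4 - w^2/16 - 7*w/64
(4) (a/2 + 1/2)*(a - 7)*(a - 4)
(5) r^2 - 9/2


(1) = (c - 3)*(c + 2)*(c + 4)
(2) = sqrt(2)*x^3 + 13*sqrt(2)*x^2/2 + 8*sqrt(2)*x + 5*sqrt(2)/2
(3) = w*(w - 1/4)*(w + 1/4)*(w + 7/4)
(4) = a^3/2 - 5*a^2 + 17*a/2 + 14
(5) = (r - 3*sqrt(2)/2)*(r + 3*sqrt(2)/2)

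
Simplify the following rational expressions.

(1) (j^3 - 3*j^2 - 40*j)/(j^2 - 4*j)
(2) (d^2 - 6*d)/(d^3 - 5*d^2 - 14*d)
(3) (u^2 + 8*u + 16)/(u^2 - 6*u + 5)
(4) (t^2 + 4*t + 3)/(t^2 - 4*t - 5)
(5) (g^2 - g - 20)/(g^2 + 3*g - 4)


(1) = (j^2 - 3*j - 40)/(j - 4)
(2) = (d - 6)/(d^2 - 5*d - 14)
(3) = (u^2 + 8*u + 16)/(u^2 - 6*u + 5)
(4) = (t + 3)/(t - 5)
(5) = (g - 5)/(g - 1)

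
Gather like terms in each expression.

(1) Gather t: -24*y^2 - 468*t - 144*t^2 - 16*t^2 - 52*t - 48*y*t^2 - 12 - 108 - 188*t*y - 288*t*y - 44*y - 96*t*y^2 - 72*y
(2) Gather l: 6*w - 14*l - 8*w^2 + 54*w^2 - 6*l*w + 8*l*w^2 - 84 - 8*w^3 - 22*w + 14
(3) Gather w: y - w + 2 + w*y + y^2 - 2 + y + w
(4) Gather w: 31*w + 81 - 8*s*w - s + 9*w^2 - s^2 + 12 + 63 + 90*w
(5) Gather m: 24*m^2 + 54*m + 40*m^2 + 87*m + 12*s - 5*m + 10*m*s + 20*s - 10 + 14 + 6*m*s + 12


(1) = t^2*(-48*y - 160) + t*(-96*y^2 - 476*y - 520) - 24*y^2 - 116*y - 120
(2) = l*(8*w^2 - 6*w - 14) - 8*w^3 + 46*w^2 - 16*w - 70
(3) = w*y + y^2 + 2*y
(4) = -s^2 - s + 9*w^2 + w*(121 - 8*s) + 156
(5) = 64*m^2 + m*(16*s + 136) + 32*s + 16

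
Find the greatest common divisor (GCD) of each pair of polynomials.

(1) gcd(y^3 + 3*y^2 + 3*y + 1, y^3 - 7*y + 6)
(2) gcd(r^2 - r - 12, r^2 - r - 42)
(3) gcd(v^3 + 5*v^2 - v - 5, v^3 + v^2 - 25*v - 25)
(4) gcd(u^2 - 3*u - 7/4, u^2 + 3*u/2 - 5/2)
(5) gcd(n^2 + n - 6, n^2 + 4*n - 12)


(1) = gcd((y + 1)^3, (y - 2)*(y - 1)*(y + 3)) = 1
(2) = gcd((r - 4)*(r + 3), (r - 7)*(r + 6)) = 1
(3) = gcd((v - 1)*(v + 1)*(v + 5), (v - 5)*(v + 1)*(v + 5)) = v^2 + 6*v + 5
(4) = gcd((u - 7/2)*(u + 1/2), (u - 1)*(u + 5/2)) = 1
(5) = n - 2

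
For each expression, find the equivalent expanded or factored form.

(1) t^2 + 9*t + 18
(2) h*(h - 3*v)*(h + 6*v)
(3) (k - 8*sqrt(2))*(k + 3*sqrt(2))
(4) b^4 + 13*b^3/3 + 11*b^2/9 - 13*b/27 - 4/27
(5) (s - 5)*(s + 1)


(1) = (t + 3)*(t + 6)
(2) = h^3 + 3*h^2*v - 18*h*v^2
(3) = k^2 - 5*sqrt(2)*k - 48
(4) = (b - 1/3)*(b + 1/3)^2*(b + 4)
(5) = s^2 - 4*s - 5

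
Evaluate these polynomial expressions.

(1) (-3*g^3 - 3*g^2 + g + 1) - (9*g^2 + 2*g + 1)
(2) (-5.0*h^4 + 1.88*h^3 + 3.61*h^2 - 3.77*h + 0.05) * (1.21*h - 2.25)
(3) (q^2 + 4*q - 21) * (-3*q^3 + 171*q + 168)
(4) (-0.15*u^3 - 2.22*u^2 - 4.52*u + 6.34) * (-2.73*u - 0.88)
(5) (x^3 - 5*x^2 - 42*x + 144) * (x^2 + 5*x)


(1) = -3*g^3 - 12*g^2 - g
(2) = -6.05*h^5 + 13.5248*h^4 + 0.1381*h^3 - 12.6842*h^2 + 8.543*h - 0.1125
(3) = -3*q^5 - 12*q^4 + 234*q^3 + 852*q^2 - 2919*q - 3528
(4) = 0.4095*u^4 + 6.1926*u^3 + 14.2932*u^2 - 13.3306*u - 5.5792
(5) = x^5 - 67*x^3 - 66*x^2 + 720*x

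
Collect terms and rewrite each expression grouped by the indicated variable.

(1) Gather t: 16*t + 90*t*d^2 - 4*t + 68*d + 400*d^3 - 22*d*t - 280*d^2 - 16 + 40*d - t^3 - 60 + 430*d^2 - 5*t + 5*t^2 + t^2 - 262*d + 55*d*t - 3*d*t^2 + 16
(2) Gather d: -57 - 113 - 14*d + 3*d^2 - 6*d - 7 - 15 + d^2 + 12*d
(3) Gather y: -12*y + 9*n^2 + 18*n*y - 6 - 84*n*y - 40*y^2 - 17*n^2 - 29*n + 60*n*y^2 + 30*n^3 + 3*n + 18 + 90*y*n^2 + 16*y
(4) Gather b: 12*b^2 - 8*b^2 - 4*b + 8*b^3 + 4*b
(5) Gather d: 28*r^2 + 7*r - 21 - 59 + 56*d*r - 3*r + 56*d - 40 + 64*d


(1) = 400*d^3 + 150*d^2 - 154*d - t^3 + t^2*(6 - 3*d) + t*(90*d^2 + 33*d + 7) - 60
(2) = 4*d^2 - 8*d - 192
(3) = 30*n^3 - 8*n^2 - 26*n + y^2*(60*n - 40) + y*(90*n^2 - 66*n + 4) + 12
(4) = 8*b^3 + 4*b^2
(5) = d*(56*r + 120) + 28*r^2 + 4*r - 120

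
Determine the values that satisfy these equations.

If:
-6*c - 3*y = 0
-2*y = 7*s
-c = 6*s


Then:
c = 0
s = 0
y = 0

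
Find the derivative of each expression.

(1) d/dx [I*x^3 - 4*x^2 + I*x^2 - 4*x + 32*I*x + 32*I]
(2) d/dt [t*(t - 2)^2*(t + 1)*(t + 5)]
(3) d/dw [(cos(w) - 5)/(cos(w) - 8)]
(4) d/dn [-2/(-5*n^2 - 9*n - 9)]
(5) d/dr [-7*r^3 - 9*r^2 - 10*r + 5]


(1) = 3*I*x^2 + 2*x*(-4 + I) - 4 + 32*I
(2) = 5*t^4 + 8*t^3 - 45*t^2 + 8*t + 20
(3) = 3*sin(w)/(cos(w) - 8)^2
(4) = 2*(-10*n - 9)/(5*n^2 + 9*n + 9)^2
(5) = -21*r^2 - 18*r - 10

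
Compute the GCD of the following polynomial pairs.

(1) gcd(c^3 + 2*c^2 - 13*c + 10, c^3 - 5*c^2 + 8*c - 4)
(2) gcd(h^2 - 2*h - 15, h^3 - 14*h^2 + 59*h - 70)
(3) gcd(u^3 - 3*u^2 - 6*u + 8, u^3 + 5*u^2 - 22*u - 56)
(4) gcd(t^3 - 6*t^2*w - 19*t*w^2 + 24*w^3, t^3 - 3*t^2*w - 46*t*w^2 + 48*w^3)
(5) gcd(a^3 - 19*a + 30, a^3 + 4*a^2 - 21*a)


(1) = c^2 - 3*c + 2
(2) = h - 5
(3) = gcd((u - 4)*(u - 1)*(u + 2), (u - 4)*(u + 2)*(u + 7)) = u^2 - 2*u - 8
(4) = gcd((t - 8*w)*(t - w)*(t + 3*w), (t - 8*w)*(t - w)*(t + 6*w)) = t^2 - 9*t*w + 8*w^2
(5) = a - 3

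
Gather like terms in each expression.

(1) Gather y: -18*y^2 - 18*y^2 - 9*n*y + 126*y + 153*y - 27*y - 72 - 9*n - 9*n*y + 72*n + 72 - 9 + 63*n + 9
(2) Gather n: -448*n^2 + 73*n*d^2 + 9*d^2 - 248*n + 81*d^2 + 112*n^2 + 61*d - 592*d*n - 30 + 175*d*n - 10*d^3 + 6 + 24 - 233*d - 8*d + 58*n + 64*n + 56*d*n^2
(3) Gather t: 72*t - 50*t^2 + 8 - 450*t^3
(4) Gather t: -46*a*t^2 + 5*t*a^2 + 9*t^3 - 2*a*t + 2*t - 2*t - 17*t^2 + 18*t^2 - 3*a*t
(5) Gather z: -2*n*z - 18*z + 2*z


(1) = 126*n - 36*y^2 + y*(252 - 18*n)
(2) = -10*d^3 + 90*d^2 - 180*d + n^2*(56*d - 336) + n*(73*d^2 - 417*d - 126)
(3) = -450*t^3 - 50*t^2 + 72*t + 8
(4) = 9*t^3 + t^2*(1 - 46*a) + t*(5*a^2 - 5*a)
(5) = z*(-2*n - 16)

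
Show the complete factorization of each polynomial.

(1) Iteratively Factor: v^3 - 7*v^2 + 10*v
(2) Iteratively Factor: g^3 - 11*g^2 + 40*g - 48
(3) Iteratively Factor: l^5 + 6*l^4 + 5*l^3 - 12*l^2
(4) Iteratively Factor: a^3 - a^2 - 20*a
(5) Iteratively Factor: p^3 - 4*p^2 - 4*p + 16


(1) = (v)*(v^2 - 7*v + 10) = v*(v - 2)*(v - 5)
(2) = (g - 4)*(g^2 - 7*g + 12) = (g - 4)*(g - 3)*(g - 4)
(3) = (l - 1)*(l^4 + 7*l^3 + 12*l^2) = (l - 1)*(l + 4)*(l^3 + 3*l^2) = l*(l - 1)*(l + 4)*(l^2 + 3*l) = l*(l - 1)*(l + 3)*(l + 4)*(l)
(4) = (a - 5)*(a^2 + 4*a) = (a - 5)*(a + 4)*(a)
(5) = (p + 2)*(p^2 - 6*p + 8) = (p - 4)*(p + 2)*(p - 2)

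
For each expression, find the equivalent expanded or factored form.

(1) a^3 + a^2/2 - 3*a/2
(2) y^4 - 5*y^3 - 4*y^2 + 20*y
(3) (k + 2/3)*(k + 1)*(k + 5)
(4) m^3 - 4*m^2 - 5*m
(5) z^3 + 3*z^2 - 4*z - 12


(1) = a*(a - 1)*(a + 3/2)
(2) = y*(y - 5)*(y - 2)*(y + 2)
(3) = k^3 + 20*k^2/3 + 9*k + 10/3
(4) = m*(m - 5)*(m + 1)
(5) = (z - 2)*(z + 2)*(z + 3)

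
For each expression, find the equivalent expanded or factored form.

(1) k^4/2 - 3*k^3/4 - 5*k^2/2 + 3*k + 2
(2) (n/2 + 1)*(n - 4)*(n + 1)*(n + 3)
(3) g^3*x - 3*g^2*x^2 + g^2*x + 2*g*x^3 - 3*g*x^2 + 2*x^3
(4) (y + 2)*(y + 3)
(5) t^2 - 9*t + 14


(1) = (k/2 + 1)*(k - 2)^2*(k + 1/2)
(2) = n^4/2 + n^3 - 13*n^2/2 - 19*n - 12
(3) = (g - 2*x)*(g - x)*(g*x + x)
(4) = y^2 + 5*y + 6
(5) = (t - 7)*(t - 2)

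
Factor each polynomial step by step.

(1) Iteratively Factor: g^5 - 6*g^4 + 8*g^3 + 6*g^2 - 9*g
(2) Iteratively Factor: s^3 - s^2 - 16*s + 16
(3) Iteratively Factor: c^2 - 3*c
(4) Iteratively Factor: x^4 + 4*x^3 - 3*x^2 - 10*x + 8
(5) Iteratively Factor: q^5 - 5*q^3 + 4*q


(1) = (g)*(g^4 - 6*g^3 + 8*g^2 + 6*g - 9) = g*(g + 1)*(g^3 - 7*g^2 + 15*g - 9) = g*(g - 3)*(g + 1)*(g^2 - 4*g + 3) = g*(g - 3)^2*(g + 1)*(g - 1)
(2) = (s + 4)*(s^2 - 5*s + 4) = (s - 4)*(s + 4)*(s - 1)
(3) = (c - 3)*(c)
(4) = (x + 2)*(x^3 + 2*x^2 - 7*x + 4) = (x + 2)*(x + 4)*(x^2 - 2*x + 1) = (x - 1)*(x + 2)*(x + 4)*(x - 1)
(5) = (q - 1)*(q^4 + q^3 - 4*q^2 - 4*q) = (q - 1)*(q + 2)*(q^3 - q^2 - 2*q) = (q - 1)*(q + 1)*(q + 2)*(q^2 - 2*q) = (q - 2)*(q - 1)*(q + 1)*(q + 2)*(q)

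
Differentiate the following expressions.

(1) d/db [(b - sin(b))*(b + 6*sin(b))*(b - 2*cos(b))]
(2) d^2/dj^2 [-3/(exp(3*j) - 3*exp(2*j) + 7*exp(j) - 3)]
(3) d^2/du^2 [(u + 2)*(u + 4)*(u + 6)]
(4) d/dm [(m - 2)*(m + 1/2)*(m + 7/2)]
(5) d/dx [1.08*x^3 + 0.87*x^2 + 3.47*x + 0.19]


(1) = (b - sin(b))*(b + 6*sin(b))*(2*sin(b) + 1) + (b - sin(b))*(b - 2*cos(b))*(6*cos(b) + 1) - (b + 6*sin(b))*(b - 2*cos(b))*(cos(b) - 1)
(2) = 3*(-2*(3*exp(2*j) - 6*exp(j) + 7)^2*exp(j) + (9*exp(2*j) - 12*exp(j) + 7)*(exp(3*j) - 3*exp(2*j) + 7*exp(j) - 3))*exp(j)/(exp(3*j) - 3*exp(2*j) + 7*exp(j) - 3)^3
(3) = 6*u + 24
(4) = 3*m^2 + 4*m - 25/4
(5) = 3.24*x^2 + 1.74*x + 3.47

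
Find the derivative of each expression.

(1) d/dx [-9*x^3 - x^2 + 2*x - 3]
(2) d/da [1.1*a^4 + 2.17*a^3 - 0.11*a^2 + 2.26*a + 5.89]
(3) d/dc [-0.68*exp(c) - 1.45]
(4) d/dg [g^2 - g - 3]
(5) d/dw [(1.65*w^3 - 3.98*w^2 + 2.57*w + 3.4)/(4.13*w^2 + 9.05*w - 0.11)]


(1) = -27*x^2 - 2*x + 2
(2) = 4.4*a^3 + 6.51*a^2 - 0.22*a + 2.26
(3) = -0.68*exp(c)
(4) = 2*g - 1
(5) = (6.8145*w^4 + 29.865*w^3 - 47.1776*w^2 - 27.2084*w - 31.0527)/(17.0569*w^4 + 74.753*w^3 + 80.9939*w^2 - 1.991*w + 0.0121)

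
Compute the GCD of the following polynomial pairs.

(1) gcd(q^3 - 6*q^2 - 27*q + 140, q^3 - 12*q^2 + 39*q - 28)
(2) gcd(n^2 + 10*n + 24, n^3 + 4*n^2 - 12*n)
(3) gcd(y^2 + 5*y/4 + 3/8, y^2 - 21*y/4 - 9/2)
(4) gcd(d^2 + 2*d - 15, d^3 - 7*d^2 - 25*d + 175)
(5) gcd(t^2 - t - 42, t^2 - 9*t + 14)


(1) = q^2 - 11*q + 28
(2) = gcd((n + 4)*(n + 6), n*(n - 2)*(n + 6)) = n + 6
(3) = y + 3/4
(4) = d + 5
(5) = gcd((t - 7)*(t + 6), (t - 7)*(t - 2)) = t - 7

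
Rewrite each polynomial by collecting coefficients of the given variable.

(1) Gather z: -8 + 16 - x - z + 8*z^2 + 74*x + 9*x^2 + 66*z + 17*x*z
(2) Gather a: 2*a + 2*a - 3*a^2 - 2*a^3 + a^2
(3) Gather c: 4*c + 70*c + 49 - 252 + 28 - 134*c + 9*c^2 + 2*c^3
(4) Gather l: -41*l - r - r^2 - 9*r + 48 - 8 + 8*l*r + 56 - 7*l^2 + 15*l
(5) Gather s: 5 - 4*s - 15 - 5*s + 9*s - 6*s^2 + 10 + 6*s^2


(1) = 9*x^2 + 73*x + 8*z^2 + z*(17*x + 65) + 8
(2) = -2*a^3 - 2*a^2 + 4*a
(3) = 2*c^3 + 9*c^2 - 60*c - 175
(4) = -7*l^2 + l*(8*r - 26) - r^2 - 10*r + 96
(5) = 0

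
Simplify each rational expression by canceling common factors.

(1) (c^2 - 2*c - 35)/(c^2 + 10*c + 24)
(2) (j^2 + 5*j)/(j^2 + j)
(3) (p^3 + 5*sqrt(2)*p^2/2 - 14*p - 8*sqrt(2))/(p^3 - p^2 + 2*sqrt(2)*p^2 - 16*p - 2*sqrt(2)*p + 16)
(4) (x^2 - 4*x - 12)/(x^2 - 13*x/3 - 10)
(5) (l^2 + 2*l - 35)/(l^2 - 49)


(1) = (c^2 - 2*c - 35)/(c^2 + 10*c + 24)
(2) = (j + 5)/(j + 1)
(3) = (2*p + sqrt(2))/(2*p - 2)
(4) = (3*x + 6)/(3*x + 5)
(5) = (l - 5)/(l - 7)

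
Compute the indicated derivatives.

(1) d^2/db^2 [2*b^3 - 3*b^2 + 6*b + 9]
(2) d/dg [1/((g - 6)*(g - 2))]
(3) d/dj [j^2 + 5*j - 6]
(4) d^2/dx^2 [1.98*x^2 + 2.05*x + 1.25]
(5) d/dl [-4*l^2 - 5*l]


(1) = 12*b - 6
(2) = 2*(4 - g)/(g^4 - 16*g^3 + 88*g^2 - 192*g + 144)
(3) = 2*j + 5
(4) = 3.96000000000000
(5) = -8*l - 5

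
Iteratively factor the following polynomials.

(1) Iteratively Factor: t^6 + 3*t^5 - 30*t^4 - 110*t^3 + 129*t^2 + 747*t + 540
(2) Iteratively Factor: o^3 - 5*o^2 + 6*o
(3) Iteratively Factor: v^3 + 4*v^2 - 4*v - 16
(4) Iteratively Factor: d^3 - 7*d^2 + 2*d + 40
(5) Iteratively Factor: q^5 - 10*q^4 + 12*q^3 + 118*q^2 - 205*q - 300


(1) = (t + 4)*(t^5 - t^4 - 26*t^3 - 6*t^2 + 153*t + 135) = (t - 3)*(t + 4)*(t^4 + 2*t^3 - 20*t^2 - 66*t - 45) = (t - 3)*(t + 3)*(t + 4)*(t^3 - t^2 - 17*t - 15) = (t - 5)*(t - 3)*(t + 3)*(t + 4)*(t^2 + 4*t + 3) = (t - 5)*(t - 3)*(t + 1)*(t + 3)*(t + 4)*(t + 3)
(2) = (o - 2)*(o^2 - 3*o) = o*(o - 2)*(o - 3)
(3) = (v + 2)*(v^2 + 2*v - 8) = (v - 2)*(v + 2)*(v + 4)
(4) = (d + 2)*(d^2 - 9*d + 20) = (d - 4)*(d + 2)*(d - 5)
(5) = (q - 4)*(q^4 - 6*q^3 - 12*q^2 + 70*q + 75) = (q - 4)*(q + 3)*(q^3 - 9*q^2 + 15*q + 25) = (q - 4)*(q + 1)*(q + 3)*(q^2 - 10*q + 25) = (q - 5)*(q - 4)*(q + 1)*(q + 3)*(q - 5)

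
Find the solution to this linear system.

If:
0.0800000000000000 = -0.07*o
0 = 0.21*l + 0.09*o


Then:
l = 0.49
o = -1.14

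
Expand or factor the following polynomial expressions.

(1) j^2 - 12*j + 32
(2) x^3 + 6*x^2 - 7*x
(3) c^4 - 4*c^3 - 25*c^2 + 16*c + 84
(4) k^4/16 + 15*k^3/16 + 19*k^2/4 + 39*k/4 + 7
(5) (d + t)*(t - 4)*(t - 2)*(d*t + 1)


(1) = (j - 8)*(j - 4)
(2) = x*(x - 1)*(x + 7)
(3) = (c - 7)*(c - 2)*(c + 2)*(c + 3)
(4) = (k/4 + 1/2)^2*(k + 4)*(k + 7)
(5) = d^2*t^3 - 6*d^2*t^2 + 8*d^2*t + d*t^4 - 6*d*t^3 + 9*d*t^2 - 6*d*t + 8*d + t^3 - 6*t^2 + 8*t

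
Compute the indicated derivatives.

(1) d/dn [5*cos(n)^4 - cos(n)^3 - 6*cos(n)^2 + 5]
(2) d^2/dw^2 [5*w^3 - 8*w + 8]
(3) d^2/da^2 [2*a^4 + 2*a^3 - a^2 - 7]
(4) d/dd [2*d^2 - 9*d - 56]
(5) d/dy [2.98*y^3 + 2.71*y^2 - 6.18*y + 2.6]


(1) = (-20*cos(n)^2 + 3*cos(n) + 12)*sin(n)*cos(n)
(2) = 30*w
(3) = 24*a^2 + 12*a - 2
(4) = 4*d - 9
(5) = 8.94*y^2 + 5.42*y - 6.18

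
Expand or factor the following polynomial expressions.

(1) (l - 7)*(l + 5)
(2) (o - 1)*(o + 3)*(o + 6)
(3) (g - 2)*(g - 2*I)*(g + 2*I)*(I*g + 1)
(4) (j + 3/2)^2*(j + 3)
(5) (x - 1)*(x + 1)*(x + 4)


(1) = l^2 - 2*l - 35
(2) = o^3 + 8*o^2 + 9*o - 18
(3) = I*g^4 + g^3 - 2*I*g^3 - 2*g^2 + 4*I*g^2 + 4*g - 8*I*g - 8
(4) = j^3 + 6*j^2 + 45*j/4 + 27/4
(5) = x^3 + 4*x^2 - x - 4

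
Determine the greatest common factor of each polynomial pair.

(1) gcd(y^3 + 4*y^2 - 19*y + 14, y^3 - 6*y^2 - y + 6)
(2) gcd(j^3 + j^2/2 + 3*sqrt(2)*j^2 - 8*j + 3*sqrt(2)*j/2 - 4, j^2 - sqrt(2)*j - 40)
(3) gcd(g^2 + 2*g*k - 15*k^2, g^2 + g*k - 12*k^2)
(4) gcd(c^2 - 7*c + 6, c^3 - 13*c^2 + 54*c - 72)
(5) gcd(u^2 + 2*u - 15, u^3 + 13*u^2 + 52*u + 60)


(1) = y - 1
(2) = gcd((j + 1/2)*(j - sqrt(2))*(j + 4*sqrt(2)), (j - 5*sqrt(2))*(j + 4*sqrt(2))) = j + 4*sqrt(2)
(3) = gcd((g - 3*k)*(g + 5*k), (g - 3*k)*(g + 4*k)) = g - 3*k
(4) = c - 6
(5) = gcd((u - 3)*(u + 5), (u + 2)*(u + 5)*(u + 6)) = u + 5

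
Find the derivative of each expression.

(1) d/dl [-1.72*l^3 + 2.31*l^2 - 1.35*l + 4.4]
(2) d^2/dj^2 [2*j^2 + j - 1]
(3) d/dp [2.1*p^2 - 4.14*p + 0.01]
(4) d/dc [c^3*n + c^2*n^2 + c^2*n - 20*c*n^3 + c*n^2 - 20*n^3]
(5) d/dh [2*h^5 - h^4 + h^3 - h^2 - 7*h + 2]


(1) = -5.16*l^2 + 4.62*l - 1.35
(2) = 4
(3) = 4.2*p - 4.14
(4) = n*(3*c^2 + 2*c*n + 2*c - 20*n^2 + n)
(5) = 10*h^4 - 4*h^3 + 3*h^2 - 2*h - 7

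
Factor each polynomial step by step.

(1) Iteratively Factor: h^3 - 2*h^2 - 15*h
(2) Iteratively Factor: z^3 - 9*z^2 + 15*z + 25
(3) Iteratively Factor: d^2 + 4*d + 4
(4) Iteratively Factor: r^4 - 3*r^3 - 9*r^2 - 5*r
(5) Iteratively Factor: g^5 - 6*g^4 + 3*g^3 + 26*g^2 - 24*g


(1) = (h)*(h^2 - 2*h - 15) = h*(h - 5)*(h + 3)
(2) = (z + 1)*(z^2 - 10*z + 25) = (z - 5)*(z + 1)*(z - 5)
(3) = (d + 2)*(d + 2)
(4) = (r)*(r^3 - 3*r^2 - 9*r - 5) = r*(r - 5)*(r^2 + 2*r + 1) = r*(r - 5)*(r + 1)*(r + 1)
(5) = (g)*(g^4 - 6*g^3 + 3*g^2 + 26*g - 24) = g*(g + 2)*(g^3 - 8*g^2 + 19*g - 12) = g*(g - 1)*(g + 2)*(g^2 - 7*g + 12) = g*(g - 4)*(g - 1)*(g + 2)*(g - 3)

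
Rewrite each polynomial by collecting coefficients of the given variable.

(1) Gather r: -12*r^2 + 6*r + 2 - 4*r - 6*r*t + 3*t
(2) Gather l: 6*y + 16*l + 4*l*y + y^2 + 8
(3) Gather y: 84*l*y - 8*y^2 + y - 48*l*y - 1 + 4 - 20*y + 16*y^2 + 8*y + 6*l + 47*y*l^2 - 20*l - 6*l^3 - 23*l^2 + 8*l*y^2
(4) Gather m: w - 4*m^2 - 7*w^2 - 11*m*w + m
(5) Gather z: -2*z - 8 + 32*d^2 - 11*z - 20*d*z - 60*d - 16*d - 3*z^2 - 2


(1) = -12*r^2 + r*(2 - 6*t) + 3*t + 2
(2) = l*(4*y + 16) + y^2 + 6*y + 8
(3) = -6*l^3 - 23*l^2 - 14*l + y^2*(8*l + 8) + y*(47*l^2 + 36*l - 11) + 3
(4) = -4*m^2 + m*(1 - 11*w) - 7*w^2 + w
(5) = 32*d^2 - 76*d - 3*z^2 + z*(-20*d - 13) - 10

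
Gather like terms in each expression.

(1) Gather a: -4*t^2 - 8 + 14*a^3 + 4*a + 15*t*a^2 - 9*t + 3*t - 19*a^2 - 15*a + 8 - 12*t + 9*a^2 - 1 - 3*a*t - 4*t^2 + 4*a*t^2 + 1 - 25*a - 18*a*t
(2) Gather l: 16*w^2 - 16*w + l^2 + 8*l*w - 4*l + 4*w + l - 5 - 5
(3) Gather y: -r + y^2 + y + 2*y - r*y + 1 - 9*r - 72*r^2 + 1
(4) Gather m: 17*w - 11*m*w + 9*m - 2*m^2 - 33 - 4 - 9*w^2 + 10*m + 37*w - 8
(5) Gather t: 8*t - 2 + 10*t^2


(1) = 14*a^3 + a^2*(15*t - 10) + a*(4*t^2 - 21*t - 36) - 8*t^2 - 18*t
(2) = l^2 + l*(8*w - 3) + 16*w^2 - 12*w - 10
(3) = -72*r^2 - 10*r + y^2 + y*(3 - r) + 2
(4) = -2*m^2 + m*(19 - 11*w) - 9*w^2 + 54*w - 45
(5) = 10*t^2 + 8*t - 2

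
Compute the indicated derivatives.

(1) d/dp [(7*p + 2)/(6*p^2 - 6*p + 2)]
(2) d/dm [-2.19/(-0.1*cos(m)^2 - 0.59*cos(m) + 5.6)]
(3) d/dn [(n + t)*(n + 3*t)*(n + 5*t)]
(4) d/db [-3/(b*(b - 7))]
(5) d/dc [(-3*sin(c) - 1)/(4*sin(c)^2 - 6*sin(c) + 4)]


(1) = (-21*p^2 - 12*p + 13)/(2*(9*p^4 - 18*p^3 + 15*p^2 - 6*p + 1))
(2) = (0.438*cos(m) + 1.2921)*sin(m)/(0.1*cos(m)^2 + 0.59*cos(m) - 5.6)^2
(3) = 3*n^2 + 18*n*t + 23*t^2
(4) = 3*(2*b - 7)/(b^2*(b - 7)^2)
(5) = (6*sin(c)^2 + 4*sin(c) - 9)*cos(c)/(2*(-3*sin(c) - cos(2*c) + 3)^2)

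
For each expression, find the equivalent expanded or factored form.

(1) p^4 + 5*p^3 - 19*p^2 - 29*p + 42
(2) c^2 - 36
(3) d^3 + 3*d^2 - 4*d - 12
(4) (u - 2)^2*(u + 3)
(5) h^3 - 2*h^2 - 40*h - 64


(1) = (p - 3)*(p - 1)*(p + 2)*(p + 7)
(2) = (c - 6)*(c + 6)
(3) = (d - 2)*(d + 2)*(d + 3)
(4) = u^3 - u^2 - 8*u + 12
(5) = (h - 8)*(h + 2)*(h + 4)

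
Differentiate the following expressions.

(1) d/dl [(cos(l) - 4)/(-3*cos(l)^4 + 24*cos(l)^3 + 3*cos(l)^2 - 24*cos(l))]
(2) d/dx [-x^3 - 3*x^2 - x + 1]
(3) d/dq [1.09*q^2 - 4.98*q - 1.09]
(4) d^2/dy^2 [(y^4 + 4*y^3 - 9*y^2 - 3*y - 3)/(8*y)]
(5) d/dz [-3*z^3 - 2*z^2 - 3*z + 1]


(1) = (-3*(1 - cos(2*l))^2/4 + 16*cos(l) - 101*cos(2*l)/2 + 8*cos(3*l) - 31/2)/(3*(cos(l) - 8)^2*sin(l)^3*cos(l)^2)
(2) = -3*x^2 - 6*x - 1
(3) = 2.18*q - 4.98
(4) = 3*y/4 + 1 - 3/(4*y^3)
(5) = -9*z^2 - 4*z - 3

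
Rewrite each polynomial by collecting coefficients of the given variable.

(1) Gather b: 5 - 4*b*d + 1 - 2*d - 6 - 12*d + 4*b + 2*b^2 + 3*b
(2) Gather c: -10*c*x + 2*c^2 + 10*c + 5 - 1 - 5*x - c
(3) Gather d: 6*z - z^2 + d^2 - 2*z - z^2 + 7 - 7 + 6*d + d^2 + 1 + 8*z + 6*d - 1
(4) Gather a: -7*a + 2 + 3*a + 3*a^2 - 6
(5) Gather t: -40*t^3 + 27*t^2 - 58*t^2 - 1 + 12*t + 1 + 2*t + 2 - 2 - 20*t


(1) = 2*b^2 + b*(7 - 4*d) - 14*d
(2) = 2*c^2 + c*(9 - 10*x) - 5*x + 4
(3) = 2*d^2 + 12*d - 2*z^2 + 12*z
(4) = 3*a^2 - 4*a - 4
(5) = -40*t^3 - 31*t^2 - 6*t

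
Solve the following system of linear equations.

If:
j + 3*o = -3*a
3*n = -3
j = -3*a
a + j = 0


Then:
a = 0
j = 0
n = -1
o = 0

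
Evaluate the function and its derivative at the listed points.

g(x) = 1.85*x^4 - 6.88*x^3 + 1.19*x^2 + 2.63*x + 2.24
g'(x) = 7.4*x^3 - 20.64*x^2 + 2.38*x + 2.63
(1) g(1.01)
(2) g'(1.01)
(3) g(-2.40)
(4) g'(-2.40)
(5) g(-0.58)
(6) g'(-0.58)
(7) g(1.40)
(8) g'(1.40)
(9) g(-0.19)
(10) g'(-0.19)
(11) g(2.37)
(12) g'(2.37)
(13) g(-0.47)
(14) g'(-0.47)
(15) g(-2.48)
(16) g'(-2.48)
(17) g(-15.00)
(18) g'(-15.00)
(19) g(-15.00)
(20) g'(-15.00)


(1) = 0.95
(2) = -8.40
(3) = 159.27
(4) = -224.27
(5) = 2.67
(6) = -7.14
(7) = -3.52
(8) = -14.19
(9) = 1.83
(10) = 1.38
(11) = -18.06
(12) = -9.15
(13) = 2.07
(14) = -3.82
(15) = 177.96
(16) = -243.09
(17) = 117106.79
(18) = -29652.07
(19) = 117106.79
(20) = -29652.07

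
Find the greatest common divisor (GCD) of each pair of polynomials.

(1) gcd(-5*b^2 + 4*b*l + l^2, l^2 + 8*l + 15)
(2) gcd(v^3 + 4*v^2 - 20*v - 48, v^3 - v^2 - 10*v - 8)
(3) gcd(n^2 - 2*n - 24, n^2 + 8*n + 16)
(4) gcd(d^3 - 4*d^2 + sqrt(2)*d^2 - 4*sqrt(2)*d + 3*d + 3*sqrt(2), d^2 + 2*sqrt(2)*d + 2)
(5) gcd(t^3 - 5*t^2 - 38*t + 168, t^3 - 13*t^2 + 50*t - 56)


(1) = gcd((-b + l)*(5*b + l), (l + 3)*(l + 5)) = 1
(2) = gcd((v - 4)*(v + 2)*(v + 6), (v - 4)*(v + 1)*(v + 2)) = v^2 - 2*v - 8
(3) = n + 4
(4) = gcd((d - 3)*(d - 1)*(d + sqrt(2)), (d + sqrt(2))^2) = d + sqrt(2)
(5) = gcd((t - 7)*(t - 4)*(t + 6), (t - 7)*(t - 4)*(t - 2)) = t^2 - 11*t + 28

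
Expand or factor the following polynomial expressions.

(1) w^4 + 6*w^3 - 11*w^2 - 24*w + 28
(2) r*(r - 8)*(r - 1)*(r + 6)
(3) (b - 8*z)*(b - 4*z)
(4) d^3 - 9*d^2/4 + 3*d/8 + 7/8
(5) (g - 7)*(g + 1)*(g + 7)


(1) = (w - 2)*(w - 1)*(w + 2)*(w + 7)
(2) = r^4 - 3*r^3 - 46*r^2 + 48*r
(3) = b^2 - 12*b*z + 32*z^2
(4) = (d - 7/4)*(d - 1)*(d + 1/2)
(5) = g^3 + g^2 - 49*g - 49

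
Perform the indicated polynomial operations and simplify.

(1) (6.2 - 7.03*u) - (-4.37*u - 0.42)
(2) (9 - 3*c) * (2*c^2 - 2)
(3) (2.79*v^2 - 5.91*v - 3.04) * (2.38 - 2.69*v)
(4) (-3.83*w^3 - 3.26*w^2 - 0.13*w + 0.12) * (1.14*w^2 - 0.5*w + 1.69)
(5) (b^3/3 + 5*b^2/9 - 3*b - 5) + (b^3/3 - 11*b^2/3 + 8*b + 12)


(1) = 6.62 - 2.66*u
(2) = -6*c^3 + 18*c^2 + 6*c - 18
(3) = -7.5051*v^3 + 22.5381*v^2 - 5.8882*v - 7.2352
(4) = -4.3662*w^5 - 1.8014*w^4 - 4.9909*w^3 - 5.3076*w^2 - 0.2797*w + 0.2028
(5) = 2*b^3/3 - 28*b^2/9 + 5*b + 7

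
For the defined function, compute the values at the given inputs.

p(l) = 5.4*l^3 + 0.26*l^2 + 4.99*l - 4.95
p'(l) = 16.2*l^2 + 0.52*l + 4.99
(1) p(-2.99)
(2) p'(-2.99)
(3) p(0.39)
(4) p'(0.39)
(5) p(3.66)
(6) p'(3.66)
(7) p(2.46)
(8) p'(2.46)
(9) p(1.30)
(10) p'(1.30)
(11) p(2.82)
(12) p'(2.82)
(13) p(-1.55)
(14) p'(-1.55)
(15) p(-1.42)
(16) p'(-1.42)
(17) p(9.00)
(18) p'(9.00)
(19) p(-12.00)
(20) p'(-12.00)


(1) = -161.89
(2) = 148.26
(3) = -2.64
(4) = 7.66
(5) = 281.55
(6) = 223.90
(7) = 89.29
(8) = 104.31
(9) = 13.84
(10) = 33.04
(11) = 132.29
(12) = 135.29
(13) = -32.17
(14) = 43.10
(15) = -26.97
(16) = 36.92
(17) = 3997.62
(18) = 1321.87
(19) = -9358.59
(20) = 2331.55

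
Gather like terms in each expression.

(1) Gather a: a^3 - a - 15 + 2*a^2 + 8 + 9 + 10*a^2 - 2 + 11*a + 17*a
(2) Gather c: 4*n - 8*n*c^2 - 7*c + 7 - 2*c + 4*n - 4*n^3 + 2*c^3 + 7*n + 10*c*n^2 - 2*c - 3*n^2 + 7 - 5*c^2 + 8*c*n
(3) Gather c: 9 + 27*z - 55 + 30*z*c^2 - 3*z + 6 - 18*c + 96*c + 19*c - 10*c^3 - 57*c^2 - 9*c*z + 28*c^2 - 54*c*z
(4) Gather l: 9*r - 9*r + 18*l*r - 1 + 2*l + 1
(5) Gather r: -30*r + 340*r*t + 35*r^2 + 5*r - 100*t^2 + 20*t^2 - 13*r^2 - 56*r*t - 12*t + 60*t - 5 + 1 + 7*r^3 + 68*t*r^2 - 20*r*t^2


(1) = a^3 + 12*a^2 + 27*a
(2) = 2*c^3 + c^2*(-8*n - 5) + c*(10*n^2 + 8*n - 11) - 4*n^3 - 3*n^2 + 15*n + 14
(3) = -10*c^3 + c^2*(30*z - 29) + c*(97 - 63*z) + 24*z - 40
(4) = l*(18*r + 2)
(5) = 7*r^3 + r^2*(68*t + 22) + r*(-20*t^2 + 284*t - 25) - 80*t^2 + 48*t - 4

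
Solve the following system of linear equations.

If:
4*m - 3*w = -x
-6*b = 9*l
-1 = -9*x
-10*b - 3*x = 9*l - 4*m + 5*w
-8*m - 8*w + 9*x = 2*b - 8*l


Then:
b = -13/62
l = 13/93
m = 67/558
w = 55/279
x = 1/9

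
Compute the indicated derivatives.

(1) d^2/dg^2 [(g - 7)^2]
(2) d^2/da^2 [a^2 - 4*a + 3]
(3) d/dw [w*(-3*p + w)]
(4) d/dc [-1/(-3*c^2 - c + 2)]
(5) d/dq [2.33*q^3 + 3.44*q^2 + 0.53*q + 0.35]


(1) = 2
(2) = 2
(3) = -3*p + 2*w
(4) = (-6*c - 1)/(3*c^2 + c - 2)^2
(5) = 6.99*q^2 + 6.88*q + 0.53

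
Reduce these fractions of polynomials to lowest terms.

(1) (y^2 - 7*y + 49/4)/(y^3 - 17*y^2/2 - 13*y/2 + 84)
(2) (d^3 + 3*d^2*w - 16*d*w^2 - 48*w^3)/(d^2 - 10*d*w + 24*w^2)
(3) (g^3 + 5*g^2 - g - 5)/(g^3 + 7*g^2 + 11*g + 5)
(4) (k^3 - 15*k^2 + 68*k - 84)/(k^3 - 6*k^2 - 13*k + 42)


(1) = (2*y - 7)/(2*y^2 - 10*y - 48)
(2) = (-d^2 - 7*d*w - 12*w^2)/(-d + 6*w)
(3) = (g - 1)/(g + 1)
(4) = (k - 6)/(k + 3)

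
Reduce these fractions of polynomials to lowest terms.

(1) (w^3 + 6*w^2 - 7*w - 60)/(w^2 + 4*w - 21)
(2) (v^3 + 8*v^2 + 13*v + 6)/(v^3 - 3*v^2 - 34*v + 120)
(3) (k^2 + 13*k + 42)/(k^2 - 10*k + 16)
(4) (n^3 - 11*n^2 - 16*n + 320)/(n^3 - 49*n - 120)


(1) = (w^2 + 9*w + 20)/(w + 7)
(2) = (v^2 + 2*v + 1)/(v^2 - 9*v + 20)
(3) = (k^2 + 13*k + 42)/(k^2 - 10*k + 16)
(4) = (n - 8)/(n + 3)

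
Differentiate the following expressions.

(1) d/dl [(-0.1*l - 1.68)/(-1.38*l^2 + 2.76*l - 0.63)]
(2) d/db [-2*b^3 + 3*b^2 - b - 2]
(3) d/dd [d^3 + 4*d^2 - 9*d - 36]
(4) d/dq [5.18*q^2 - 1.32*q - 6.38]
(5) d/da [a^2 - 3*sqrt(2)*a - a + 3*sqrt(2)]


(1) = (-0.138*l^2 - 4.6368*l + 4.6998)/(1.9044*l^4 - 7.6176*l^3 + 9.3564*l^2 - 3.4776*l + 0.3969)
(2) = -6*b^2 + 6*b - 1
(3) = 3*d^2 + 8*d - 9
(4) = 10.36*q - 1.32
(5) = 2*a - 3*sqrt(2) - 1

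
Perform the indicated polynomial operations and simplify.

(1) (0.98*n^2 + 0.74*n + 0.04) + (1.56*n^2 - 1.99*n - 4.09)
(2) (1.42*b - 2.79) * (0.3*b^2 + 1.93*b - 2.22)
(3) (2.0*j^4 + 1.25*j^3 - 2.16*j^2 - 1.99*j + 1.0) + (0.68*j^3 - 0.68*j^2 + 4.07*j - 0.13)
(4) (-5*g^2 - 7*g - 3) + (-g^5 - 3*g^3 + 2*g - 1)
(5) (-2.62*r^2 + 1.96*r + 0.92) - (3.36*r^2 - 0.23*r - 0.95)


(1) = 2.54*n^2 - 1.25*n - 4.05
(2) = 0.426*b^3 + 1.9036*b^2 - 8.5371*b + 6.1938
(3) = 2.0*j^4 + 1.93*j^3 - 2.84*j^2 + 2.08*j + 0.87
(4) = -g^5 - 3*g^3 - 5*g^2 - 5*g - 4
(5) = -5.98*r^2 + 2.19*r + 1.87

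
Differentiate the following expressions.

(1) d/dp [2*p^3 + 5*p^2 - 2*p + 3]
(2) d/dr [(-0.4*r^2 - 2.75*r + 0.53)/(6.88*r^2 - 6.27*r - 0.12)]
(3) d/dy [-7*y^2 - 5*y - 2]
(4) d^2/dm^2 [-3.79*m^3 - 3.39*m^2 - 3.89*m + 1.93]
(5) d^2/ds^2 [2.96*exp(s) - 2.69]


(1) = 6*p^2 + 10*p - 2
(2) = (21.428*r^2 - 7.1968*r + 3.6531)/(47.3344*r^4 - 86.2752*r^3 + 37.6617*r^2 + 1.5048*r + 0.0144)
(3) = -14*y - 5
(4) = -22.74*m - 6.78
(5) = 2.96*exp(s)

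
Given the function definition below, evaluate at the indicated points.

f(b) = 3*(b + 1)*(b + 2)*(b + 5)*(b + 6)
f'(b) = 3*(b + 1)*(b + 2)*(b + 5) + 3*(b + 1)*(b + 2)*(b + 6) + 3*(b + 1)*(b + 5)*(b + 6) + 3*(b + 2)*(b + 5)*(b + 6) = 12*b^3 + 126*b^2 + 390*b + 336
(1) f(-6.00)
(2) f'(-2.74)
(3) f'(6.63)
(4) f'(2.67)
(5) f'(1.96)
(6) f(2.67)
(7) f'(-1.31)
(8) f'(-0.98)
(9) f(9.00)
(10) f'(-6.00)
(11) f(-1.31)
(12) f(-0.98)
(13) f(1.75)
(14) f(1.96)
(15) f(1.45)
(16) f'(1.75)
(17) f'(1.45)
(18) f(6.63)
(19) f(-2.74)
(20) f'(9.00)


(1) = 0.00
(2) = -33.49
(3) = 11957.48
(4) = 2503.95
(5) = 1674.80
(6) = 3419.15
(7) = 14.35
(8) = 63.52
(9) = 69300.00
(10) = -60.00
(11) = -11.11
(12) = 1.24
(13) = 1618.42
(14) = 1948.19
(15) = 1218.49
(16) = 1468.69
(17) = 1203.00
(18) = 29016.14
(19) = 28.46
(20) = 22800.00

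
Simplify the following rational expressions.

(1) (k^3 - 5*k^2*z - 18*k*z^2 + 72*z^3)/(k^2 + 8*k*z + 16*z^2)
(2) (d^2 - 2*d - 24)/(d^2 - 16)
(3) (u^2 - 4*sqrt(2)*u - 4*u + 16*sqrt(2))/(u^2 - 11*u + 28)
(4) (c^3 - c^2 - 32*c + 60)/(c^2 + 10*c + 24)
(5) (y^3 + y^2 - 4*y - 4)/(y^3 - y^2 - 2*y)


(1) = (k^2 - 9*k*z + 18*z^2)/(k + 4*z)
(2) = (d - 6)/(d - 4)
(3) = (u - 4*sqrt(2))/(u - 7)
(4) = (c^2 - 7*c + 10)/(c + 4)
(5) = (y + 2)/y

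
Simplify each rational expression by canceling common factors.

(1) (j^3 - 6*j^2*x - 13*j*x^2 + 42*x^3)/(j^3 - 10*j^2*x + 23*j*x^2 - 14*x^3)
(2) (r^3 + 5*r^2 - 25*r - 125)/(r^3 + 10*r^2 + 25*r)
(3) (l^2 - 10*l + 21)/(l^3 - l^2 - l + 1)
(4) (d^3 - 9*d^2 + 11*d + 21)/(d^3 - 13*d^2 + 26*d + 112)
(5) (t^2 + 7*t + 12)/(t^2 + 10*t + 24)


(1) = (-j - 3*x)/(-j + x)
(2) = (r - 5)/r
(3) = (l^2 - 10*l + 21)/(l^3 - l^2 - l + 1)
(4) = (d^2 - 2*d - 3)/(d^2 - 6*d - 16)
(5) = (t + 3)/(t + 6)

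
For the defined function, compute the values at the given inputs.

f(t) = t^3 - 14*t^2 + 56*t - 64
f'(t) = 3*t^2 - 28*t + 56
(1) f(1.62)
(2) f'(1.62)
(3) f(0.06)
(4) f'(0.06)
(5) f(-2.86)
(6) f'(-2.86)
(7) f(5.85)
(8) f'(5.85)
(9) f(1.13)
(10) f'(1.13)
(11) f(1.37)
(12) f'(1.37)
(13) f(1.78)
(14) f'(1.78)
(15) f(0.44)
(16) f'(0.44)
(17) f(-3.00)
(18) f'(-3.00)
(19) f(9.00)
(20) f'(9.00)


(1) = -5.77
(2) = 18.51
(3) = -60.69
(4) = 54.33
(5) = -362.07
(6) = 160.62
(7) = -15.31
(8) = -5.13
(9) = -17.15
(10) = 28.19
(11) = -10.99
(12) = 23.27
(13) = -3.04
(14) = 15.67
(15) = -41.99
(16) = 44.26
(17) = -385.00
(18) = 167.00
(19) = 35.00
(20) = 47.00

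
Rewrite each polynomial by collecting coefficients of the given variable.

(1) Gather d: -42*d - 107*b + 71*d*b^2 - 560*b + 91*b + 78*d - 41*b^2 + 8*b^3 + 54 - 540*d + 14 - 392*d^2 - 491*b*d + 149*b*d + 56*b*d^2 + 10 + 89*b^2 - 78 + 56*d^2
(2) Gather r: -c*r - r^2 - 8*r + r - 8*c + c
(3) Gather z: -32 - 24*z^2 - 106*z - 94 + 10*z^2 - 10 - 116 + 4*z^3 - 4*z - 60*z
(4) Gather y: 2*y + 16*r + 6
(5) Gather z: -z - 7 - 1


(1) = 8*b^3 + 48*b^2 - 576*b + d^2*(56*b - 336) + d*(71*b^2 - 342*b - 504)
(2) = -7*c - r^2 + r*(-c - 7)
(3) = 4*z^3 - 14*z^2 - 170*z - 252
(4) = 16*r + 2*y + 6
(5) = -z - 8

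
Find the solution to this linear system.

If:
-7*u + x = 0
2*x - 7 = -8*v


Then:
u = x/7
v = 7/8 - x/4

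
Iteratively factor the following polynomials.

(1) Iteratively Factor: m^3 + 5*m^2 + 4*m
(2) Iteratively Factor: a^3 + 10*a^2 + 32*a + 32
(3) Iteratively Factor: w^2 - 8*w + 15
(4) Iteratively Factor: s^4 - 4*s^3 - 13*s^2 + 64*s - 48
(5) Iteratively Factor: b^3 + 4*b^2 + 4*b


(1) = (m + 1)*(m^2 + 4*m) = (m + 1)*(m + 4)*(m)
(2) = (a + 4)*(a^2 + 6*a + 8) = (a + 4)^2*(a + 2)
(3) = (w - 3)*(w - 5)
(4) = (s - 1)*(s^3 - 3*s^2 - 16*s + 48) = (s - 1)*(s + 4)*(s^2 - 7*s + 12) = (s - 4)*(s - 1)*(s + 4)*(s - 3)
(5) = (b + 2)*(b^2 + 2*b) = (b + 2)^2*(b)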